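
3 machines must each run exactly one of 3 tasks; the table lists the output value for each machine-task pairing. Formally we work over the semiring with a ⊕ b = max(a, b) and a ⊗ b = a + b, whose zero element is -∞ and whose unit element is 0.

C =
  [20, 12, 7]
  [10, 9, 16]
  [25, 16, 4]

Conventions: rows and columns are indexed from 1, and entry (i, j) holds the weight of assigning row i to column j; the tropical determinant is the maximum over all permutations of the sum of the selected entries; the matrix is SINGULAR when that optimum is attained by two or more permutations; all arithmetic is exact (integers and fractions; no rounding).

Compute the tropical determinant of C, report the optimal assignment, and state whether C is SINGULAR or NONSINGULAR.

σ = (1, 2, 3): 20 + 9 + 4 = 33
σ = (1, 3, 2): 20 + 16 + 16 = 52
σ = (2, 1, 3): 12 + 10 + 4 = 26
σ = (2, 3, 1): 12 + 16 + 25 = 53
σ = (3, 1, 2): 7 + 10 + 16 = 33
σ = (3, 2, 1): 7 + 9 + 25 = 41
Optimal value attained by: σ = (2, 3, 1).
Answer: det⊕(C) = 53; verdict: NONSINGULAR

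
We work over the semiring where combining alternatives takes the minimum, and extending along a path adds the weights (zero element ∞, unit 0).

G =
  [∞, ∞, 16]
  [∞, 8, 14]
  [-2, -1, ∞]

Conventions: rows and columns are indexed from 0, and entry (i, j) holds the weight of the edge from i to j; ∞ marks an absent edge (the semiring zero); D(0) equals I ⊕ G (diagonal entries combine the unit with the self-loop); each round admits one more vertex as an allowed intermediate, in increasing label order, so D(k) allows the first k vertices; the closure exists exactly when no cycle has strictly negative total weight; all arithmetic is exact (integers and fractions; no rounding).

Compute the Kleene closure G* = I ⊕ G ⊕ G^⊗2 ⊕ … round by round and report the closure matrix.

D(0):
  [0, ∞, 16]
  [∞, 0, 14]
  [-2, -1, 0]
D(1):
  [0, ∞, 16]
  [∞, 0, 14]
  [-2, -1, 0]
D(2):
  [0, ∞, 16]
  [∞, 0, 14]
  [-2, -1, 0]
D(3):
  [0, 15, 16]
  [12, 0, 14]
  [-2, -1, 0]
Answer: G* = [[0, 15, 16], [12, 0, 14], [-2, -1, 0]]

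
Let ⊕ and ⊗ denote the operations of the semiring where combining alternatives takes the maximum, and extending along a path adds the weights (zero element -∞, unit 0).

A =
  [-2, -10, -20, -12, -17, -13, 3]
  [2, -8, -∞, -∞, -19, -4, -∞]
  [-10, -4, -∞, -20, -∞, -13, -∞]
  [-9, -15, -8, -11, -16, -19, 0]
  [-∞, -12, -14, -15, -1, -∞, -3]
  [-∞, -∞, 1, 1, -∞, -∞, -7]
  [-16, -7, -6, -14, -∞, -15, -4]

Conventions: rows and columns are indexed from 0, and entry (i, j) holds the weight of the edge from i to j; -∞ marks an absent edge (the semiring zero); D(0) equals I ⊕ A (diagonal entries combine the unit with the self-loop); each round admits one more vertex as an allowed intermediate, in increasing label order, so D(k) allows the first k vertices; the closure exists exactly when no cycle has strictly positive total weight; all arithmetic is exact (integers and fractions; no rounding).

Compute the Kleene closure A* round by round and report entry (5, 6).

D(0):
  [0, -10, -20, -12, -17, -13, 3]
  [2, 0, -∞, -∞, -19, -4, -∞]
  [-10, -4, 0, -20, -∞, -13, -∞]
  [-9, -15, -8, 0, -16, -19, 0]
  [-∞, -12, -14, -15, 0, -∞, -3]
  [-∞, -∞, 1, 1, -∞, 0, -7]
  [-16, -7, -6, -14, -∞, -15, 0]
D(1):
  [0, -10, -20, -12, -17, -13, 3]
  [2, 0, -18, -10, -15, -4, 5]
  [-10, -4, 0, -20, -27, -13, -7]
  [-9, -15, -8, 0, -16, -19, 0]
  [-∞, -12, -14, -15, 0, -∞, -3]
  [-∞, -∞, 1, 1, -∞, 0, -7]
  [-16, -7, -6, -14, -33, -15, 0]
D(2):
  [0, -10, -20, -12, -17, -13, 3]
  [2, 0, -18, -10, -15, -4, 5]
  [-2, -4, 0, -14, -19, -8, 1]
  [-9, -15, -8, 0, -16, -19, 0]
  [-10, -12, -14, -15, 0, -16, -3]
  [-∞, -∞, 1, 1, -∞, 0, -7]
  [-5, -7, -6, -14, -22, -11, 0]
D(3):
  [0, -10, -20, -12, -17, -13, 3]
  [2, 0, -18, -10, -15, -4, 5]
  [-2, -4, 0, -14, -19, -8, 1]
  [-9, -12, -8, 0, -16, -16, 0]
  [-10, -12, -14, -15, 0, -16, -3]
  [-1, -3, 1, 1, -18, 0, 2]
  [-5, -7, -6, -14, -22, -11, 0]
D(4):
  [0, -10, -20, -12, -17, -13, 3]
  [2, 0, -18, -10, -15, -4, 5]
  [-2, -4, 0, -14, -19, -8, 1]
  [-9, -12, -8, 0, -16, -16, 0]
  [-10, -12, -14, -15, 0, -16, -3]
  [-1, -3, 1, 1, -15, 0, 2]
  [-5, -7, -6, -14, -22, -11, 0]
D(5):
  [0, -10, -20, -12, -17, -13, 3]
  [2, 0, -18, -10, -15, -4, 5]
  [-2, -4, 0, -14, -19, -8, 1]
  [-9, -12, -8, 0, -16, -16, 0]
  [-10, -12, -14, -15, 0, -16, -3]
  [-1, -3, 1, 1, -15, 0, 2]
  [-5, -7, -6, -14, -22, -11, 0]
D(6):
  [0, -10, -12, -12, -17, -13, 3]
  [2, 0, -3, -3, -15, -4, 5]
  [-2, -4, 0, -7, -19, -8, 1]
  [-9, -12, -8, 0, -16, -16, 0]
  [-10, -12, -14, -15, 0, -16, -3]
  [-1, -3, 1, 1, -15, 0, 2]
  [-5, -7, -6, -10, -22, -11, 0]
D(7):
  [0, -4, -3, -7, -17, -8, 3]
  [2, 0, -1, -3, -15, -4, 5]
  [-2, -4, 0, -7, -19, -8, 1]
  [-5, -7, -6, 0, -16, -11, 0]
  [-8, -10, -9, -13, 0, -14, -3]
  [-1, -3, 1, 1, -15, 0, 2]
  [-5, -7, -6, -10, -22, -11, 0]
Answer: A*[5][6] = 2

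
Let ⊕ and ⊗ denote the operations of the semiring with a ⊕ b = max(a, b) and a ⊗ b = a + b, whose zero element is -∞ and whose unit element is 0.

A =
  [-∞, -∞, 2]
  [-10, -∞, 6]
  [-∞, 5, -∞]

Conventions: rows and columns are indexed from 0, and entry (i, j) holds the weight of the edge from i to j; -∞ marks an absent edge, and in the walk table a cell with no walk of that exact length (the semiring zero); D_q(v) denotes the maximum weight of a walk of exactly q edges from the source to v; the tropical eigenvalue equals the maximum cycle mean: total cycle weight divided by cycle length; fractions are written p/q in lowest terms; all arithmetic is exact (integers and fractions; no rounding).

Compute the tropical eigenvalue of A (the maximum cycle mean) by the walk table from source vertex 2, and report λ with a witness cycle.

q=0: [-∞, -∞, 0]
q=1: [-∞, 5, -∞]
q=2: [-5, -∞, 11]
q=3: [-∞, 16, -3]
Optimal cycle mean attained by: cycle 1->2->1, total 6 + 5, length 2.
Answer: λ = 11/2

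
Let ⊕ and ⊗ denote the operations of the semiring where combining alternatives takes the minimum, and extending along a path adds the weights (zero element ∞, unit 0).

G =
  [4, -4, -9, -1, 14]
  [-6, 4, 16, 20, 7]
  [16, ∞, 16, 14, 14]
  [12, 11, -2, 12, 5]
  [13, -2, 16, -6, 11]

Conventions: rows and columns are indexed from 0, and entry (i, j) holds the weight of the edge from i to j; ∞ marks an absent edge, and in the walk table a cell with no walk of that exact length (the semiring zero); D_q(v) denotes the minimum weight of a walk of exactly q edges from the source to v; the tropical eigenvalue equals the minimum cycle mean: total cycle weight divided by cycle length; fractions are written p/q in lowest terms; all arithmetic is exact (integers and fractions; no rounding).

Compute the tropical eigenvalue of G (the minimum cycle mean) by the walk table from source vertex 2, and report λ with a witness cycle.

q=0: [∞, ∞, 0, ∞, ∞]
q=1: [16, ∞, 16, 14, 14]
q=2: [20, 12, 7, 8, 19]
q=3: [6, 16, 6, 13, 13]
q=4: [10, 2, -3, 5, 18]
q=5: [-4, 6, 1, 9, 9]
Optimal cycle mean attained by: cycle 0->1->0, total (-4) + (-6), length 2.
Answer: λ = -5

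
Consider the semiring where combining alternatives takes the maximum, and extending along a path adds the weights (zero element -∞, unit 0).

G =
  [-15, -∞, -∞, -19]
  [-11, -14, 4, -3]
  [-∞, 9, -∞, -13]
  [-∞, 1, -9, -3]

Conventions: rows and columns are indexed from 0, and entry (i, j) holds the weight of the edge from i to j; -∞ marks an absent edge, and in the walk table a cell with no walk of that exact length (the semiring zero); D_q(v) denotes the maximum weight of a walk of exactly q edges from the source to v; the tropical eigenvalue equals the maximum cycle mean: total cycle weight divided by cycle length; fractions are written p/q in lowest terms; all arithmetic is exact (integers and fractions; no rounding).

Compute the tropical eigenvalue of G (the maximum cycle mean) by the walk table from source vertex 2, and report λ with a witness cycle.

q=0: [-∞, -∞, 0, -∞]
q=1: [-∞, 9, -∞, -13]
q=2: [-2, -5, 13, 6]
q=3: [-16, 22, -1, 3]
q=4: [11, 8, 26, 19]
Optimal cycle mean attained by: cycle 1->2->1, total 4 + 9, length 2.
Answer: λ = 13/2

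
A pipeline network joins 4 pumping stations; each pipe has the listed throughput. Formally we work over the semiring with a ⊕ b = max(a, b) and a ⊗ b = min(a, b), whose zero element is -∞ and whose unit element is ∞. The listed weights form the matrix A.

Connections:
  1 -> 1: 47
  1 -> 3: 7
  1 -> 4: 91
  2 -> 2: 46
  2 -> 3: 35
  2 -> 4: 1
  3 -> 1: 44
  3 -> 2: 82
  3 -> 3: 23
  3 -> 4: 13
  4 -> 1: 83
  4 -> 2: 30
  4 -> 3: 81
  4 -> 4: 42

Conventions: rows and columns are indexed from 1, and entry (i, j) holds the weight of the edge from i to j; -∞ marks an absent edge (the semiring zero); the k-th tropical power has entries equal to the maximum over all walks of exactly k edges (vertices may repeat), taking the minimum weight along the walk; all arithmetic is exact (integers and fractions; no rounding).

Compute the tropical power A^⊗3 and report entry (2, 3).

A^⊗2:
  [83, 30, 81, 47]
  [35, 46, 35, 13]
  [44, 46, 35, 44]
  [47, 81, 42, 83]
A^⊗3:
  [47, 81, 47, 83]
  [35, 46, 35, 35]
  [44, 46, 44, 44]
  [83, 46, 81, 47]
Key observation: the optimum is the walk 2->2->2->3, with weight 46 min 46 min 35 = 35.
Optimal value attained by: walk 2->2->2->3.
Answer: (A^⊗3)[2][3] = 35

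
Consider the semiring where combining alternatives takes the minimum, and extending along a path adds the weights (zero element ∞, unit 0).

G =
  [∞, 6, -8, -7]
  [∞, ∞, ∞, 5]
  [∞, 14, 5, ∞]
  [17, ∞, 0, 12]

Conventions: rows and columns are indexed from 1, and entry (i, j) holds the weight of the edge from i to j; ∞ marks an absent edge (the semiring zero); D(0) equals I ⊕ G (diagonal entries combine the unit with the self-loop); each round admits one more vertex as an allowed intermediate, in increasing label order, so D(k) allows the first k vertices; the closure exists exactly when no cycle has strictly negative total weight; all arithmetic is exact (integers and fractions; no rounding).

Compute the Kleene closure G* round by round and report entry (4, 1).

D(0):
  [0, 6, -8, -7]
  [∞, 0, ∞, 5]
  [∞, 14, 0, ∞]
  [17, ∞, 0, 0]
D(1):
  [0, 6, -8, -7]
  [∞, 0, ∞, 5]
  [∞, 14, 0, ∞]
  [17, 23, 0, 0]
D(2):
  [0, 6, -8, -7]
  [∞, 0, ∞, 5]
  [∞, 14, 0, 19]
  [17, 23, 0, 0]
D(3):
  [0, 6, -8, -7]
  [∞, 0, ∞, 5]
  [∞, 14, 0, 19]
  [17, 14, 0, 0]
D(4):
  [0, 6, -8, -7]
  [22, 0, 5, 5]
  [36, 14, 0, 19]
  [17, 14, 0, 0]
Answer: G*[4][1] = 17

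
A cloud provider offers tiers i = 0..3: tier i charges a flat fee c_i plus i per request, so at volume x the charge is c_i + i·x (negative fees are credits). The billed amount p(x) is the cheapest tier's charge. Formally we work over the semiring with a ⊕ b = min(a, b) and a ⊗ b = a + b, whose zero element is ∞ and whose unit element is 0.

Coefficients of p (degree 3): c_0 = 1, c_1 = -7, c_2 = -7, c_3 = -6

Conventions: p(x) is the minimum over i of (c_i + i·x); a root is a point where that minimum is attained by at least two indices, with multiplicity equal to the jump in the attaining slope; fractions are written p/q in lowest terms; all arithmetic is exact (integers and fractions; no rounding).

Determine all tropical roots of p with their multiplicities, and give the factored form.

hull edge (i=0, c=1) to (i=1, c=-7): slope -8, span 1
hull edge (i=1, c=-7) to (i=2, c=-7): slope 0, span 1
hull edge (i=2, c=-7) to (i=3, c=-6): slope 1, span 1
Factored form: p(x) = -6 ⊗ (x ⊕ (-1)) ⊗ (x ⊕ 0) ⊗ (x ⊕ 8)
Answer: roots = -1 (mult 1), 0 (mult 1), 8 (mult 1)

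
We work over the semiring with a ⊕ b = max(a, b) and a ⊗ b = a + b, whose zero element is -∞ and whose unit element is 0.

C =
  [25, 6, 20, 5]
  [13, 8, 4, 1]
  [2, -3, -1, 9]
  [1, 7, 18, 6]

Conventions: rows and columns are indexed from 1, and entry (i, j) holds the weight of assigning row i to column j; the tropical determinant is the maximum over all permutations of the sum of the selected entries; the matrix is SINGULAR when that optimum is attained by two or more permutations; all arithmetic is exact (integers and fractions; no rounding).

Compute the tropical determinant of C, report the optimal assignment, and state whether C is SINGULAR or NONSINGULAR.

σ = (1, 2, 3, 4): 25 + 8 + (-1) + 6 = 38
σ = (1, 2, 4, 3): 25 + 8 + 9 + 18 = 60
σ = (1, 3, 2, 4): 25 + 4 + (-3) + 6 = 32
σ = (1, 3, 4, 2): 25 + 4 + 9 + 7 = 45
σ = (1, 4, 2, 3): 25 + 1 + (-3) + 18 = 41
σ = (1, 4, 3, 2): 25 + 1 + (-1) + 7 = 32
σ = (2, 1, 3, 4): 6 + 13 + (-1) + 6 = 24
σ = (2, 1, 4, 3): 6 + 13 + 9 + 18 = 46
σ = (2, 3, 1, 4): 6 + 4 + 2 + 6 = 18
σ = (2, 3, 4, 1): 6 + 4 + 9 + 1 = 20
σ = (2, 4, 1, 3): 6 + 1 + 2 + 18 = 27
σ = (2, 4, 3, 1): 6 + 1 + (-1) + 1 = 7
σ = (3, 1, 2, 4): 20 + 13 + (-3) + 6 = 36
σ = (3, 1, 4, 2): 20 + 13 + 9 + 7 = 49
σ = (3, 2, 1, 4): 20 + 8 + 2 + 6 = 36
σ = (3, 2, 4, 1): 20 + 8 + 9 + 1 = 38
σ = (3, 4, 1, 2): 20 + 1 + 2 + 7 = 30
σ = (3, 4, 2, 1): 20 + 1 + (-3) + 1 = 19
σ = (4, 1, 2, 3): 5 + 13 + (-3) + 18 = 33
σ = (4, 1, 3, 2): 5 + 13 + (-1) + 7 = 24
σ = (4, 2, 1, 3): 5 + 8 + 2 + 18 = 33
σ = (4, 2, 3, 1): 5 + 8 + (-1) + 1 = 13
σ = (4, 3, 1, 2): 5 + 4 + 2 + 7 = 18
σ = (4, 3, 2, 1): 5 + 4 + (-3) + 1 = 7
Optimal value attained by: σ = (1, 2, 4, 3).
Answer: det⊕(C) = 60; verdict: NONSINGULAR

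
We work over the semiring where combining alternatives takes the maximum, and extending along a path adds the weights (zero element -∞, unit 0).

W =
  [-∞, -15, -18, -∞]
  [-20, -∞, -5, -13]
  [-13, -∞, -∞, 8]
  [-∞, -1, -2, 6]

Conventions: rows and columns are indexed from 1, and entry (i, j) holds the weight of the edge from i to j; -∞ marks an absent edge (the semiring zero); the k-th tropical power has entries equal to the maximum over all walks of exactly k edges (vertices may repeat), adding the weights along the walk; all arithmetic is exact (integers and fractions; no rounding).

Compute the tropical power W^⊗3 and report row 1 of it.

W^⊗2:
  [-31, -∞, -20, -10]
  [-18, -14, -15, 3]
  [-∞, 7, 6, 14]
  [-15, 5, 4, 12]
W^⊗3:
  [-33, -11, -12, -4]
  [-28, 2, 1, 9]
  [-7, 13, 12, 20]
  [-9, 11, 10, 18]
Answer: row 1 of W^⊗3 = [-33, -11, -12, -4]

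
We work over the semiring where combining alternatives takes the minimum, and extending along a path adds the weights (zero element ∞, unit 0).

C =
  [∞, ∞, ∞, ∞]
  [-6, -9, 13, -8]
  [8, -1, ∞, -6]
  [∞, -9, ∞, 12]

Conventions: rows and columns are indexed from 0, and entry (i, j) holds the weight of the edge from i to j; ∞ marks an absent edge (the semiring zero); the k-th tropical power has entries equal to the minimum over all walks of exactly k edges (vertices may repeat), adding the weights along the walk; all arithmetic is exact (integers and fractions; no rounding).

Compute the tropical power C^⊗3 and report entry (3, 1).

C^⊗2:
  [∞, ∞, ∞, ∞]
  [-15, -18, 4, -17]
  [-7, -15, 12, -9]
  [-15, -18, 4, -17]
C^⊗3:
  [∞, ∞, ∞, ∞]
  [-24, -27, -5, -26]
  [-21, -24, -2, -23]
  [-24, -27, -5, -26]
Key observation: the optimum is the walk 3->1->1->1, with weight (-9) + (-9) + (-9) = -27.
Optimal value attained by: walk 3->1->1->1.
Answer: (C^⊗3)[3][1] = -27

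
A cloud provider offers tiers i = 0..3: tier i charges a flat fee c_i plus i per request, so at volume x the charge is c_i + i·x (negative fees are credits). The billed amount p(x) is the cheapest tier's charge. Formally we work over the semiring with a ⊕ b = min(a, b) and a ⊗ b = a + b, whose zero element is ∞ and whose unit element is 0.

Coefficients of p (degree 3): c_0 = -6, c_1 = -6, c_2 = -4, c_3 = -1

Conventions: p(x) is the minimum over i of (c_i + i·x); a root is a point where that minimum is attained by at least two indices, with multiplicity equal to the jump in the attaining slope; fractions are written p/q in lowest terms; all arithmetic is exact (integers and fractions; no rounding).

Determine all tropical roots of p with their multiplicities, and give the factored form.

hull edge (i=0, c=-6) to (i=1, c=-6): slope 0, span 1
hull edge (i=1, c=-6) to (i=2, c=-4): slope 2, span 1
hull edge (i=2, c=-4) to (i=3, c=-1): slope 3, span 1
Factored form: p(x) = -1 ⊗ (x ⊕ (-3)) ⊗ (x ⊕ (-2)) ⊗ (x ⊕ 0)
Answer: roots = -3 (mult 1), -2 (mult 1), 0 (mult 1)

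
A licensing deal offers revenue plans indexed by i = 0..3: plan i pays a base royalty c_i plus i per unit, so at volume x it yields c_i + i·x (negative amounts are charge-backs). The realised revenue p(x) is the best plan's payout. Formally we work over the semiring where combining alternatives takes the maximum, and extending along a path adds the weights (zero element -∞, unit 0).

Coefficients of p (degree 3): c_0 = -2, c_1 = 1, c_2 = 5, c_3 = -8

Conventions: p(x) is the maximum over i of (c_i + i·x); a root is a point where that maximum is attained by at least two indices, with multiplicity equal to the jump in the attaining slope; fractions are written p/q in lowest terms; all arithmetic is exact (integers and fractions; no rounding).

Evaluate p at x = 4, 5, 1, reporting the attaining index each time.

p(4) = max(-2+0·4=-2, 1+1·4=5, 5+2·4=13, -8+3·4=4) = 13 (attained by i=2)
p(5) = max(-2+0·5=-2, 1+1·5=6, 5+2·5=15, -8+3·5=7) = 15 (attained by i=2)
p(1) = max(-2+0·1=-2, 1+1·1=2, 5+2·1=7, -8+3·1=-5) = 7 (attained by i=2)
Answer: p(4) = 13; p(5) = 15; p(1) = 7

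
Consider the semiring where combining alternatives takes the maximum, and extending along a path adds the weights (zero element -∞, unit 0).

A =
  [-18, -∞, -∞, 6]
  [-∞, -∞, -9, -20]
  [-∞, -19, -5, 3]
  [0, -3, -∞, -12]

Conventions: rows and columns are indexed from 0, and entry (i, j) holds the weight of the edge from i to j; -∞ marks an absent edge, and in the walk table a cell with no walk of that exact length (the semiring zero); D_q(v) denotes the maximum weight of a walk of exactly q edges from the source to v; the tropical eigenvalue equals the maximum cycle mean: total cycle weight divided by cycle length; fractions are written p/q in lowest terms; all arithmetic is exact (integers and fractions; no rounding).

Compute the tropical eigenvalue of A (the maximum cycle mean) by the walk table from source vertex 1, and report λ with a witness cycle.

q=0: [-∞, 0, -∞, -∞]
q=1: [-∞, -∞, -9, -20]
q=2: [-20, -23, -14, -6]
q=3: [-6, -9, -19, -11]
q=4: [-11, -14, -18, 0]
Optimal cycle mean attained by: cycle 0->3->0, total 6 + 0, length 2.
Answer: λ = 3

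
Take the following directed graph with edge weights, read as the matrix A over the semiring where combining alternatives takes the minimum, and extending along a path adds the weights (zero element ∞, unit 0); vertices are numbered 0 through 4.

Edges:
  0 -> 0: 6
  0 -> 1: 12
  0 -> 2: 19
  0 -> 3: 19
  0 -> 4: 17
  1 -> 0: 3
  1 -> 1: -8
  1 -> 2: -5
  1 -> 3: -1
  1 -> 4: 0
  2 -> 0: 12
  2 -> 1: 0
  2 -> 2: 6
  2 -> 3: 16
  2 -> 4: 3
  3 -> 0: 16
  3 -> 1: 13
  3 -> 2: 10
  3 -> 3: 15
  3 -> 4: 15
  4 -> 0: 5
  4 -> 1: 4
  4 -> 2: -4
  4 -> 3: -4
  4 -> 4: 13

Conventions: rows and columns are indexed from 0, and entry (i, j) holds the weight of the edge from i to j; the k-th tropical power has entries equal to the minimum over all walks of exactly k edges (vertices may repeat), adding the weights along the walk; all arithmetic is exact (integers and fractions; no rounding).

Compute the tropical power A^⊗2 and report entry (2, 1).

A^⊗2:
  [12, 4, 7, 11, 12]
  [-5, -16, -13, -9, -8]
  [3, -8, -5, -1, 0]
  [16, 5, 8, 11, 13]
  [7, -4, -1, 3, -1]
Key observation: the optimum is the walk 2->1->1, with weight 0 + (-8) = -8.
Optimal value attained by: walk 2->1->1.
Answer: (A^⊗2)[2][1] = -8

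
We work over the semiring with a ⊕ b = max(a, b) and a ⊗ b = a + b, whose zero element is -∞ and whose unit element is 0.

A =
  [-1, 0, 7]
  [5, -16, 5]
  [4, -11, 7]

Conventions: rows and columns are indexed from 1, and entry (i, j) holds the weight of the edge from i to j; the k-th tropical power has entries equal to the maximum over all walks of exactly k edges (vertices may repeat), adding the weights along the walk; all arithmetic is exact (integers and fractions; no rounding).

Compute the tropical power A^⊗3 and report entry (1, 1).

A^⊗2:
  [11, -1, 14]
  [9, 5, 12]
  [11, 4, 14]
A^⊗3:
  [18, 11, 21]
  [16, 9, 19]
  [18, 11, 21]
Key observation: the optimum is the walk 1->3->3->1, with weight 7 + 7 + 4 = 18.
Optimal value attained by: walk 1->3->3->1.
Answer: (A^⊗3)[1][1] = 18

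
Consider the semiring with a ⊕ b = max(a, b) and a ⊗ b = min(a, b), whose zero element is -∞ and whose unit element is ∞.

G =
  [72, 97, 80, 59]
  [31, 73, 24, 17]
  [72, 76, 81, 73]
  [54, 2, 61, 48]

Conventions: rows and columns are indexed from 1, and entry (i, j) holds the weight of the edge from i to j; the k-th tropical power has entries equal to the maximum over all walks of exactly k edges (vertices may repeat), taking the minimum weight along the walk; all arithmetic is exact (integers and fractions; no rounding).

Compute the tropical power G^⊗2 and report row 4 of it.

G^⊗2:
  [72, 76, 80, 73]
  [31, 73, 31, 31]
  [72, 76, 81, 73]
  [61, 61, 61, 61]
Answer: row 4 of G^⊗2 = [61, 61, 61, 61]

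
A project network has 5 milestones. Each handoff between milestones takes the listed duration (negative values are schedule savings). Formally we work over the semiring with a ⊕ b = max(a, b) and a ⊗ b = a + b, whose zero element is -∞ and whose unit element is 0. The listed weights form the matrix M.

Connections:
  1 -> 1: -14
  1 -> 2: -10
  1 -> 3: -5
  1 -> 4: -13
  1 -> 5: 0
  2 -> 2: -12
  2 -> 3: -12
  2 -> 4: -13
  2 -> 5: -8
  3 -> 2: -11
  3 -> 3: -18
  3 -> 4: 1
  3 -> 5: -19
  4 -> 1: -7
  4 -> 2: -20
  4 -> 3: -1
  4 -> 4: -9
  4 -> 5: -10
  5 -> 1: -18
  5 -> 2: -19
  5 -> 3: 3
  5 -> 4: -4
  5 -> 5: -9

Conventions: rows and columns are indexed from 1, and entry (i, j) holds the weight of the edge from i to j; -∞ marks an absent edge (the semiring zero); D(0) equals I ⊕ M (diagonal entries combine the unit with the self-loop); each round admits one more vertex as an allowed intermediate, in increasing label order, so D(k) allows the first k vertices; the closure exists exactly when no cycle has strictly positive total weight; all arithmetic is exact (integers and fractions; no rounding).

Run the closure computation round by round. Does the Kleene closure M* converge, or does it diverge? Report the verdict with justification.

D(0):
  [0, -10, -5, -13, 0]
  [-∞, 0, -12, -13, -8]
  [-∞, -11, 0, 1, -19]
  [-7, -20, -1, 0, -10]
  [-18, -19, 3, -4, 0]
D(1):
  [0, -10, -5, -13, 0]
  [-∞, 0, -12, -13, -8]
  [-∞, -11, 0, 1, -19]
  [-7, -17, -1, 0, -7]
  [-18, -19, 3, -4, 0]
D(2):
  [0, -10, -5, -13, 0]
  [-∞, 0, -12, -13, -8]
  [-∞, -11, 0, 1, -19]
  [-7, -17, -1, 0, -7]
  [-18, -19, 3, -4, 0]
D(3):
  [0, -10, -5, -4, 0]
  [-∞, 0, -12, -11, -8]
  [-∞, -11, 0, 1, -19]
  [-7, -12, -1, 0, -7]
  [-18, -8, 3, 4, 0]
D(4):
  [0, -10, -5, -4, 0]
  [-18, 0, -12, -11, -8]
  [-6, -11, 0, 1, -6]
  [-7, -12, -1, 0, -7]
  [-3, -8, 3, 4, 0]
D(5):
  [0, -8, 3, 4, 0]
  [-11, 0, -5, -4, -8]
  [-6, -11, 0, 1, -6]
  [-7, -12, -1, 0, -7]
  [-3, -8, 3, 4, 0]
Key observation: every diagonal entry stays at the unit through all rounds, so no improving cycle exists.
Answer: CONVERGES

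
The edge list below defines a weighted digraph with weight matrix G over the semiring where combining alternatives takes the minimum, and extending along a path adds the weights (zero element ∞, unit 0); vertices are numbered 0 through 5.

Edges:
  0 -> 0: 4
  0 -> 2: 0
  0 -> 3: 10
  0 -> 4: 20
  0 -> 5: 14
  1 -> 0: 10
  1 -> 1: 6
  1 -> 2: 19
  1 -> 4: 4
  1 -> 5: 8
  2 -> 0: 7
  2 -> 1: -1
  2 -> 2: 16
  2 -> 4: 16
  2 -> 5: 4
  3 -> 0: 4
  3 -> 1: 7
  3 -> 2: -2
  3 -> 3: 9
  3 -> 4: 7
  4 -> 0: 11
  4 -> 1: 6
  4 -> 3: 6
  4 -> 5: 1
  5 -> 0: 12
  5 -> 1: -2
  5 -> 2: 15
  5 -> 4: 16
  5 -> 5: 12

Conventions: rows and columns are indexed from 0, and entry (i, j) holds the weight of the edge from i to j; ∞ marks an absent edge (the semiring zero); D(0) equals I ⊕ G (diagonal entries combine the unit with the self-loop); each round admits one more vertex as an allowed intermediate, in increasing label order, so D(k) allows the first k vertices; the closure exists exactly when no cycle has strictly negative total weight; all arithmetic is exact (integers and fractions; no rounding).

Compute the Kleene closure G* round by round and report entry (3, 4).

D(0):
  [0, ∞, 0, 10, 20, 14]
  [10, 0, 19, ∞, 4, 8]
  [7, -1, 0, ∞, 16, 4]
  [4, 7, -2, 0, 7, ∞]
  [11, 6, ∞, 6, 0, 1]
  [12, -2, 15, ∞, 16, 0]
D(1):
  [0, ∞, 0, 10, 20, 14]
  [10, 0, 10, 20, 4, 8]
  [7, -1, 0, 17, 16, 4]
  [4, 7, -2, 0, 7, 18]
  [11, 6, 11, 6, 0, 1]
  [12, -2, 12, 22, 16, 0]
D(2):
  [0, ∞, 0, 10, 20, 14]
  [10, 0, 10, 20, 4, 8]
  [7, -1, 0, 17, 3, 4]
  [4, 7, -2, 0, 7, 15]
  [11, 6, 11, 6, 0, 1]
  [8, -2, 8, 18, 2, 0]
D(3):
  [0, -1, 0, 10, 3, 4]
  [10, 0, 10, 20, 4, 8]
  [7, -1, 0, 17, 3, 4]
  [4, -3, -2, 0, 1, 2]
  [11, 6, 11, 6, 0, 1]
  [8, -2, 8, 18, 2, 0]
D(4):
  [0, -1, 0, 10, 3, 4]
  [10, 0, 10, 20, 4, 8]
  [7, -1, 0, 17, 3, 4]
  [4, -3, -2, 0, 1, 2]
  [10, 3, 4, 6, 0, 1]
  [8, -2, 8, 18, 2, 0]
D(5):
  [0, -1, 0, 9, 3, 4]
  [10, 0, 8, 10, 4, 5]
  [7, -1, 0, 9, 3, 4]
  [4, -3, -2, 0, 1, 2]
  [10, 3, 4, 6, 0, 1]
  [8, -2, 6, 8, 2, 0]
D(6):
  [0, -1, 0, 9, 3, 4]
  [10, 0, 8, 10, 4, 5]
  [7, -1, 0, 9, 3, 4]
  [4, -3, -2, 0, 1, 2]
  [9, -1, 4, 6, 0, 1]
  [8, -2, 6, 8, 2, 0]
Answer: G*[3][4] = 1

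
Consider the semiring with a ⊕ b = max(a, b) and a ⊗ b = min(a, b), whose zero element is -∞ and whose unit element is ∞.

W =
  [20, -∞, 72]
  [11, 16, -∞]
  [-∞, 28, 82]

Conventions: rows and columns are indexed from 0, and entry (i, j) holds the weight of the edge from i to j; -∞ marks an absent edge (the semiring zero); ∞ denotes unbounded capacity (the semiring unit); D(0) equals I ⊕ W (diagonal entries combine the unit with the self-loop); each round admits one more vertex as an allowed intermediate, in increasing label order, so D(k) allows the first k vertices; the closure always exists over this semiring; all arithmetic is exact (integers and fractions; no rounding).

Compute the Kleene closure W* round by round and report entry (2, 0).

D(0):
  [∞, -∞, 72]
  [11, ∞, -∞]
  [-∞, 28, ∞]
D(1):
  [∞, -∞, 72]
  [11, ∞, 11]
  [-∞, 28, ∞]
D(2):
  [∞, -∞, 72]
  [11, ∞, 11]
  [11, 28, ∞]
D(3):
  [∞, 28, 72]
  [11, ∞, 11]
  [11, 28, ∞]
Answer: W*[2][0] = 11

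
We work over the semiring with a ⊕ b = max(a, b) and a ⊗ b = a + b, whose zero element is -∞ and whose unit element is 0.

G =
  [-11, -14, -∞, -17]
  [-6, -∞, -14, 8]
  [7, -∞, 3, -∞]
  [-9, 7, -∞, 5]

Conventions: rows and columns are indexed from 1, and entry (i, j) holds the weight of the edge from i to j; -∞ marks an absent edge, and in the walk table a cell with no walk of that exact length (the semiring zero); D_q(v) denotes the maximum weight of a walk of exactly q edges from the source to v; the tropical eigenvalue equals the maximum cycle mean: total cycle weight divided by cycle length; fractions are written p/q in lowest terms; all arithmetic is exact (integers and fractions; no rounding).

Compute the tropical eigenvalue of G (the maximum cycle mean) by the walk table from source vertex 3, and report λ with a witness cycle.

q=0: [-∞, -∞, 0, -∞]
q=1: [7, -∞, 3, -∞]
q=2: [10, -7, 6, -10]
q=3: [13, -3, 9, 1]
q=4: [16, 8, 12, 6]
Optimal cycle mean attained by: cycle 2->4->2, total 8 + 7, length 2.
Answer: λ = 15/2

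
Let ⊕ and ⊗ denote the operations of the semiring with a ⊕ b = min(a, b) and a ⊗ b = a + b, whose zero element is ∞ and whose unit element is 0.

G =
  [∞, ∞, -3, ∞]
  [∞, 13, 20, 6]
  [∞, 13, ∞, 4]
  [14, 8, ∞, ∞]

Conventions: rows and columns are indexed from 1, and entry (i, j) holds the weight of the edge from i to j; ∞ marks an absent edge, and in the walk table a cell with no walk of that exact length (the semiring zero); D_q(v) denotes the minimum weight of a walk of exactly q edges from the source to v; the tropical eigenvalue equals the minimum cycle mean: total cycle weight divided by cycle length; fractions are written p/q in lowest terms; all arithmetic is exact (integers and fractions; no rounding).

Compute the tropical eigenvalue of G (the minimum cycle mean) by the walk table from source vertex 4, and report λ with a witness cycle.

q=0: [∞, ∞, ∞, 0]
q=1: [14, 8, ∞, ∞]
q=2: [∞, 21, 11, 14]
q=3: [28, 22, 41, 15]
q=4: [29, 23, 25, 28]
Optimal cycle mean attained by: cycle 1->3->4->1, total (-3) + 4 + 14, length 3.
Answer: λ = 5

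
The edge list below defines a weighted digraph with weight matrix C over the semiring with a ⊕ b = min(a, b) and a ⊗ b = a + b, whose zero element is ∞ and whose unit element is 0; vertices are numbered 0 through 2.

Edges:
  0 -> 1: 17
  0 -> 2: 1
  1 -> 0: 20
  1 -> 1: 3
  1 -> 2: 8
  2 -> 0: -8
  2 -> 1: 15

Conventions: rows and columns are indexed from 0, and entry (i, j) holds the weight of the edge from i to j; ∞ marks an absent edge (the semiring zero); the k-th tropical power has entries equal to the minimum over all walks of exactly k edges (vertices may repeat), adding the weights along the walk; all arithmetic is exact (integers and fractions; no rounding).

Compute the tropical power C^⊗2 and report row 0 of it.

C^⊗2:
  [-7, 16, 25]
  [0, 6, 11]
  [35, 9, -7]
Answer: row 0 of C^⊗2 = [-7, 16, 25]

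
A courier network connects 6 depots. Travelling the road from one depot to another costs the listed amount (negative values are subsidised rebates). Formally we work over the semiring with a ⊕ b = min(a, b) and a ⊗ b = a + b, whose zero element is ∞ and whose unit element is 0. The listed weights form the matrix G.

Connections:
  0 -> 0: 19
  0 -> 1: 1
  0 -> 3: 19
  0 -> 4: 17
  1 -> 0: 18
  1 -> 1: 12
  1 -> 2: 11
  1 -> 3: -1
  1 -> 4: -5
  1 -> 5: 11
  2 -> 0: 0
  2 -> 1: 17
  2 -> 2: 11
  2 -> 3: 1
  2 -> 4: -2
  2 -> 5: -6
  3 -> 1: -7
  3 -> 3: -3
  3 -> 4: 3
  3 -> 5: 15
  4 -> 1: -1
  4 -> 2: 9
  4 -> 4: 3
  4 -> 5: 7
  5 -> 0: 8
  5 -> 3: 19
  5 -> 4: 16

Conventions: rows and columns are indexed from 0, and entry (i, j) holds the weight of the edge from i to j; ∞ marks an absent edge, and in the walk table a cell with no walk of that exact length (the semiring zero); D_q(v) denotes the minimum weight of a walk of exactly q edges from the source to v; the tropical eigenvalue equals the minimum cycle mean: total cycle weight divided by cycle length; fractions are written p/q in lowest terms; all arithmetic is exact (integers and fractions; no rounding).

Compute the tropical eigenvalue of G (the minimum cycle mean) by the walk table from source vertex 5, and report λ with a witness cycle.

q=0: [∞, ∞, ∞, ∞, ∞, 0]
q=1: [8, ∞, ∞, 19, 16, ∞]
q=2: [27, 9, 25, 16, 19, 23]
q=3: [25, 9, 20, 8, 4, 19]
q=4: [20, 1, 13, 5, 4, 11]
q=5: [13, -2, 12, 0, -4, 7]
q=6: [12, -7, 5, -3, -7, 3]
Optimal cycle mean attained by: cycle 1->3->1, total (-1) + (-7), length 2.
Answer: λ = -4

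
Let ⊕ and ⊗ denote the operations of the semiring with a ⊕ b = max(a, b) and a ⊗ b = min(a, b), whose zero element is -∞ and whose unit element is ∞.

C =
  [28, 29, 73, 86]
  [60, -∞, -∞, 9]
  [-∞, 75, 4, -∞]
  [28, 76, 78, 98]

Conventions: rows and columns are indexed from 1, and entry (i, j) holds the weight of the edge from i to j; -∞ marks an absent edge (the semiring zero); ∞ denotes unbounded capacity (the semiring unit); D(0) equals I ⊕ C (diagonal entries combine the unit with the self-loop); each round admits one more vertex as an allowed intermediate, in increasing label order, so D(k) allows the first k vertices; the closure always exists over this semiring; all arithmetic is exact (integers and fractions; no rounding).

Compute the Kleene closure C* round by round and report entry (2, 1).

D(0):
  [∞, 29, 73, 86]
  [60, ∞, -∞, 9]
  [-∞, 75, ∞, -∞]
  [28, 76, 78, ∞]
D(1):
  [∞, 29, 73, 86]
  [60, ∞, 60, 60]
  [-∞, 75, ∞, -∞]
  [28, 76, 78, ∞]
D(2):
  [∞, 29, 73, 86]
  [60, ∞, 60, 60]
  [60, 75, ∞, 60]
  [60, 76, 78, ∞]
D(3):
  [∞, 73, 73, 86]
  [60, ∞, 60, 60]
  [60, 75, ∞, 60]
  [60, 76, 78, ∞]
D(4):
  [∞, 76, 78, 86]
  [60, ∞, 60, 60]
  [60, 75, ∞, 60]
  [60, 76, 78, ∞]
Answer: C*[2][1] = 60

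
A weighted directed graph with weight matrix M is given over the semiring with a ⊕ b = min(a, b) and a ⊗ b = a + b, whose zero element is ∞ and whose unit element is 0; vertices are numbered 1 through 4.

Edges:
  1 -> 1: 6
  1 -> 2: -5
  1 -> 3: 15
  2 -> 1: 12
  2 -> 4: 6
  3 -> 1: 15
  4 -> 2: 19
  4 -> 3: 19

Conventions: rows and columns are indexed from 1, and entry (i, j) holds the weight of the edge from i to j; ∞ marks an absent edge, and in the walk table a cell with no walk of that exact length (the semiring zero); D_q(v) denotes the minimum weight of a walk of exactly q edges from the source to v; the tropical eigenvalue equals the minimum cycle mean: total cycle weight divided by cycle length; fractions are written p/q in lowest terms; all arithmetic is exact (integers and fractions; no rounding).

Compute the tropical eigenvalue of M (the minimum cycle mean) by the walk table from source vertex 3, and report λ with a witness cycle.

q=0: [∞, ∞, 0, ∞]
q=1: [15, ∞, ∞, ∞]
q=2: [21, 10, 30, ∞]
q=3: [22, 16, 36, 16]
q=4: [28, 17, 35, 22]
Optimal cycle mean attained by: cycle 1->2->1, total (-5) + 12, length 2.
Answer: λ = 7/2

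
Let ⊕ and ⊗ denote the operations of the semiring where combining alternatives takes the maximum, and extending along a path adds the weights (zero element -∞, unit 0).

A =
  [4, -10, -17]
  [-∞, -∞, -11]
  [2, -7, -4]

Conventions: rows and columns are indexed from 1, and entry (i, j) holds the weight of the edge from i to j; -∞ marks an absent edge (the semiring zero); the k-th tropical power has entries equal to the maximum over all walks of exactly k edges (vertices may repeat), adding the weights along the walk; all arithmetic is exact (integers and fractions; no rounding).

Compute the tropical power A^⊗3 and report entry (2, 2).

A^⊗2:
  [8, -6, -13]
  [-9, -18, -15]
  [6, -8, -8]
A^⊗3:
  [12, -2, -9]
  [-5, -19, -19]
  [10, -4, -11]
Key observation: the optimum is the walk 2->3->1->2, with weight (-11) + 2 + (-10) = -19.
Optimal value attained by: walk 2->3->1->2.
Answer: (A^⊗3)[2][2] = -19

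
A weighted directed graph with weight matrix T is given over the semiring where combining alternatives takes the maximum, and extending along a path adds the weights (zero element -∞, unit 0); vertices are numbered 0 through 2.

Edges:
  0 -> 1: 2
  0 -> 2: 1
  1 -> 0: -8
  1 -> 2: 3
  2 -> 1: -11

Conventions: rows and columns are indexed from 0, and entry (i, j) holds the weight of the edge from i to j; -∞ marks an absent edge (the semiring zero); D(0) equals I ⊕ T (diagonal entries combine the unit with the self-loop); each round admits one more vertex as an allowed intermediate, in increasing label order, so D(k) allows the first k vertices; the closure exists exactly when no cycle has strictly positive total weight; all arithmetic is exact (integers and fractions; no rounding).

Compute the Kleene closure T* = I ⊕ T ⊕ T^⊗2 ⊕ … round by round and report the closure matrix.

D(0):
  [0, 2, 1]
  [-8, 0, 3]
  [-∞, -11, 0]
D(1):
  [0, 2, 1]
  [-8, 0, 3]
  [-∞, -11, 0]
D(2):
  [0, 2, 5]
  [-8, 0, 3]
  [-19, -11, 0]
D(3):
  [0, 2, 5]
  [-8, 0, 3]
  [-19, -11, 0]
Answer: T* = [[0, 2, 5], [-8, 0, 3], [-19, -11, 0]]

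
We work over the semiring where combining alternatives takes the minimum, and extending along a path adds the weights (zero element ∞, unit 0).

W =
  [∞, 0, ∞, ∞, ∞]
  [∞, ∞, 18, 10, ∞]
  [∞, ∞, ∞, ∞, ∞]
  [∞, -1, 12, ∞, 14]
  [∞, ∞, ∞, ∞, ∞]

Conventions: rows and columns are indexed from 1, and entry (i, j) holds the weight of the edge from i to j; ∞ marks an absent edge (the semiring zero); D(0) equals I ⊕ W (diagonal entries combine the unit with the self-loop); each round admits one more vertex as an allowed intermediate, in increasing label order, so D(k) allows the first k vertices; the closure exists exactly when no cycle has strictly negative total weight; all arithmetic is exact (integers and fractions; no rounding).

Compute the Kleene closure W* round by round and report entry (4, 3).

D(0):
  [0, 0, ∞, ∞, ∞]
  [∞, 0, 18, 10, ∞]
  [∞, ∞, 0, ∞, ∞]
  [∞, -1, 12, 0, 14]
  [∞, ∞, ∞, ∞, 0]
D(1):
  [0, 0, ∞, ∞, ∞]
  [∞, 0, 18, 10, ∞]
  [∞, ∞, 0, ∞, ∞]
  [∞, -1, 12, 0, 14]
  [∞, ∞, ∞, ∞, 0]
D(2):
  [0, 0, 18, 10, ∞]
  [∞, 0, 18, 10, ∞]
  [∞, ∞, 0, ∞, ∞]
  [∞, -1, 12, 0, 14]
  [∞, ∞, ∞, ∞, 0]
D(3):
  [0, 0, 18, 10, ∞]
  [∞, 0, 18, 10, ∞]
  [∞, ∞, 0, ∞, ∞]
  [∞, -1, 12, 0, 14]
  [∞, ∞, ∞, ∞, 0]
D(4):
  [0, 0, 18, 10, 24]
  [∞, 0, 18, 10, 24]
  [∞, ∞, 0, ∞, ∞]
  [∞, -1, 12, 0, 14]
  [∞, ∞, ∞, ∞, 0]
D(5):
  [0, 0, 18, 10, 24]
  [∞, 0, 18, 10, 24]
  [∞, ∞, 0, ∞, ∞]
  [∞, -1, 12, 0, 14]
  [∞, ∞, ∞, ∞, 0]
Answer: W*[4][3] = 12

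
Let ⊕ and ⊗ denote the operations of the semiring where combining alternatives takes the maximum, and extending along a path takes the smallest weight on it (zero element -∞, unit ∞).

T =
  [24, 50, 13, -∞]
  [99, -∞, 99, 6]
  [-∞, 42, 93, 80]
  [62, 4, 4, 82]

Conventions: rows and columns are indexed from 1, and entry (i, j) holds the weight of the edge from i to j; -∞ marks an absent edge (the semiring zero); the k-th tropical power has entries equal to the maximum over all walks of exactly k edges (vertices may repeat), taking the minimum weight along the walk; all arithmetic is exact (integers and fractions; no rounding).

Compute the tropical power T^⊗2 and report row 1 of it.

T^⊗2:
  [50, 24, 50, 13]
  [24, 50, 93, 80]
  [62, 42, 93, 80]
  [62, 50, 13, 82]
Answer: row 1 of T^⊗2 = [50, 24, 50, 13]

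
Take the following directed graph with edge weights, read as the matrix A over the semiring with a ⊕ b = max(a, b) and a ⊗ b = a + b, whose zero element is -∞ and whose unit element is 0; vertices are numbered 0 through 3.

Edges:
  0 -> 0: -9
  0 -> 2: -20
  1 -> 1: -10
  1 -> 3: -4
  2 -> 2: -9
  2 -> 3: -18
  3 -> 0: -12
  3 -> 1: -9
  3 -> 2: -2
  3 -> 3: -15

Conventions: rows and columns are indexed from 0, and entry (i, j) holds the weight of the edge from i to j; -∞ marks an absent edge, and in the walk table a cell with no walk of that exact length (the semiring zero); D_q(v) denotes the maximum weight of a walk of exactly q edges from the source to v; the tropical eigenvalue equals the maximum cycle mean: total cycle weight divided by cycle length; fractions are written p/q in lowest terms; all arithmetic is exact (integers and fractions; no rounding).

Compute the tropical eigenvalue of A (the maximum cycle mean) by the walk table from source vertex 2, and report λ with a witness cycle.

q=0: [-∞, -∞, 0, -∞]
q=1: [-∞, -∞, -9, -18]
q=2: [-30, -27, -18, -27]
q=3: [-39, -36, -27, -31]
q=4: [-43, -40, -33, -40]
Optimal cycle mean attained by: cycle 1->3->1, total (-4) + (-9), length 2.
Answer: λ = -13/2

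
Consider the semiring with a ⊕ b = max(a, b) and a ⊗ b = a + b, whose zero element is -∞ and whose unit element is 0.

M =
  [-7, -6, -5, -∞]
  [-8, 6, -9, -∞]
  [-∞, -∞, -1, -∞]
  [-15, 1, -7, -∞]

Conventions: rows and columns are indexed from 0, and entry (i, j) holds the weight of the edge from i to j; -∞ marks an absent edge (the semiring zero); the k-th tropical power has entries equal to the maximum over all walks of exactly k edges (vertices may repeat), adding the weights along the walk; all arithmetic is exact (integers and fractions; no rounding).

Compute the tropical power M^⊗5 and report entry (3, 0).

M^⊗2:
  [-14, 0, -6, -∞]
  [-2, 12, -3, -∞]
  [-∞, -∞, -2, -∞]
  [-7, 7, -8, -∞]
M^⊗3:
  [-8, 6, -7, -∞]
  [4, 18, 3, -∞]
  [-∞, -∞, -3, -∞]
  [-1, 13, -2, -∞]
M^⊗4:
  [-2, 12, -3, -∞]
  [10, 24, 9, -∞]
  [-∞, -∞, -4, -∞]
  [5, 19, 4, -∞]
M^⊗5:
  [4, 18, 3, -∞]
  [16, 30, 15, -∞]
  [-∞, -∞, -5, -∞]
  [11, 25, 10, -∞]
Key observation: the optimum is the walk 3->1->1->1->1->0, with weight 1 + 6 + 6 + 6 + (-8) = 11.
Optimal value attained by: walk 3->1->1->1->1->0.
Answer: (M^⊗5)[3][0] = 11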